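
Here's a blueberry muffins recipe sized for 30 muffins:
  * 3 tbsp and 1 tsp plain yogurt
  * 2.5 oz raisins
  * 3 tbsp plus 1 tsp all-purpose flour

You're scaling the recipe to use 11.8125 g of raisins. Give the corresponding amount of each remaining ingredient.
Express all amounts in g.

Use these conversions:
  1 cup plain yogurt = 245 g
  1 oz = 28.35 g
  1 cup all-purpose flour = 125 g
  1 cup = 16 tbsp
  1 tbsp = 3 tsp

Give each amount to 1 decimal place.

plain yogurt: 8.5 g; all-purpose flour: 4.3 g

The original recipe has 70.875 g of raisins, so the scaling factor is 11.8125 ÷ 70.875 = 1/6.
plain yogurt: (3 tbsp + 1 tsp = 10/3 tbsp) × 1/6 ÷ 16 tbsp/cup × 245 g/cup ≈ 8.5 g
all-purpose flour: (3 tbsp + 1 tsp = 10/3 tbsp) × 1/6 ÷ 16 tbsp/cup × 125 g/cup ≈ 4.3 g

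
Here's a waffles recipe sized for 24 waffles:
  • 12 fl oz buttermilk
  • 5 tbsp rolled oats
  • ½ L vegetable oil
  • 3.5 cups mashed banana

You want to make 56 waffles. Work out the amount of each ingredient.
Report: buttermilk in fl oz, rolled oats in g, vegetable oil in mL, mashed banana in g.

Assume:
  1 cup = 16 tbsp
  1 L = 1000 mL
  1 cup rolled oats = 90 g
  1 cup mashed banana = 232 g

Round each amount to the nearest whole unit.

Scaling factor: 56/24 = 7/3.
buttermilk: 12 fl oz × 7/3 = 28 fl oz
rolled oats: 5 tbsp × 7/3 ÷ 16 tbsp/cup × 90 g/cup ≈ 66 g
vegetable oil: 0.5 L × 7/3 × 1000 mL/L ≈ 1167 mL
mashed banana: 3.5 cup × 7/3 × 232 g/cup ≈ 1895 g

buttermilk: 28 fl oz; rolled oats: 66 g; vegetable oil: 1167 mL; mashed banana: 1895 g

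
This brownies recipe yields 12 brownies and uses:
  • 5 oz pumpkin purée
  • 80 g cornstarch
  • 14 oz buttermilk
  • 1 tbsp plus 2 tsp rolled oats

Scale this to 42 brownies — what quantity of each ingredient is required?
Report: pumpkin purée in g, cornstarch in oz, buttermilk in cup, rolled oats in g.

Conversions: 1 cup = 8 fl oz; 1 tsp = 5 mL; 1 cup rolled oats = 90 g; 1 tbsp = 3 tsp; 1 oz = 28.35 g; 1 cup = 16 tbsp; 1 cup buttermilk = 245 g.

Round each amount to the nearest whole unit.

Scaling factor: 42/12 = 7/2 = 3.5.
pumpkin purée: 5 oz × 7/2 × 28.35 g/oz ≈ 496 g
cornstarch: 80 g × 7/2 ÷ 28.35 g/oz ≈ 10 oz
buttermilk: 14 oz × 7/2 × 28.35 g/oz ÷ 245 g/cup ≈ 6 cup
rolled oats: (1 tbsp + 2 tsp = 5/3 tbsp) × 7/2 ÷ 16 tbsp/cup × 90 g/cup ≈ 33 g

pumpkin purée: 496 g; cornstarch: 10 oz; buttermilk: 6 cup; rolled oats: 33 g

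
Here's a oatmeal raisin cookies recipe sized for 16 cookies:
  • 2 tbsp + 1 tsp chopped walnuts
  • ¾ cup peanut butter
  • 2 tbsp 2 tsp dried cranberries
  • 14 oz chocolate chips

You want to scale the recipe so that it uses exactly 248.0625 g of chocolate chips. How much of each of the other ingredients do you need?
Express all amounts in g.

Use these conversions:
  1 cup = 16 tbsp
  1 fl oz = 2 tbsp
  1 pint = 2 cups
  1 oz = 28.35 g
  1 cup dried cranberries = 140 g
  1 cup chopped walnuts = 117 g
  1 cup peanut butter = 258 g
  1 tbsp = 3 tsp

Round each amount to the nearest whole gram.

The original recipe has 396.9 g of chocolate chips, so the scaling factor is 248.0625 ÷ 396.9 = 5/8 = 0.625.
chopped walnuts: (2 tbsp + 1 tsp = 7/3 tbsp) × 5/8 ÷ 16 tbsp/cup × 117 g/cup ≈ 11 g
peanut butter: 0.75 cup × 5/8 × 258 g/cup ≈ 121 g
dried cranberries: (2 tbsp + 2 tsp = 8/3 tbsp) × 5/8 ÷ 16 tbsp/cup × 140 g/cup ≈ 15 g

chopped walnuts: 11 g; peanut butter: 121 g; dried cranberries: 15 g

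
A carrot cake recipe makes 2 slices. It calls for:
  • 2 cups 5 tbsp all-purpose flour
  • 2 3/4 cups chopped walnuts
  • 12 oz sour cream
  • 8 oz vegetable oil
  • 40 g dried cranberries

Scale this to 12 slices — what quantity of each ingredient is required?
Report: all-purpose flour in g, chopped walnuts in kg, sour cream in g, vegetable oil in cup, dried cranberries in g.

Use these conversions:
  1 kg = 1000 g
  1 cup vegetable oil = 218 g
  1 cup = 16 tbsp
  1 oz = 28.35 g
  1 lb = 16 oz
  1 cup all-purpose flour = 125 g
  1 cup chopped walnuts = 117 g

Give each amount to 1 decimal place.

Scaling factor: 12/2 = 6.
all-purpose flour: (2 cup + 5 tbsp = 2.3125 cup) × 6 × 125 g/cup ≈ 1734.4 g
chopped walnuts: 2.75 cup × 6 × 117 g/cup ÷ 1000 g/kg ≈ 1.9 kg
sour cream: 12 oz × 6 × 28.35 g/oz = 2041.2 g
vegetable oil: 8 oz × 6 × 28.35 g/oz ÷ 218 g/cup ≈ 6.2 cup
dried cranberries: 40 g × 6 = 240.0 g

all-purpose flour: 1734.4 g; chopped walnuts: 1.9 kg; sour cream: 2041.2 g; vegetable oil: 6.2 cup; dried cranberries: 240.0 g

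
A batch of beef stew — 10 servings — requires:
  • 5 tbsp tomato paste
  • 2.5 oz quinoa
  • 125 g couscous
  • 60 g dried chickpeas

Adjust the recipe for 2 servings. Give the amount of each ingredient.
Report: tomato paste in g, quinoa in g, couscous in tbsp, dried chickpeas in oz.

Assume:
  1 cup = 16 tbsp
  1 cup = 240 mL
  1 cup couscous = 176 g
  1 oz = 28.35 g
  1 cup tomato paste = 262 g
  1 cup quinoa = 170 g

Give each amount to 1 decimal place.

Scaling factor: 2/10 = 1/5 = 0.2.
tomato paste: 5 tbsp × 1/5 ÷ 16 tbsp/cup × 262 g/cup ≈ 16.4 g
quinoa: 2.5 oz × 1/5 × 28.35 g/oz ≈ 14.2 g
couscous: 125 g × 1/5 ÷ 176 g/cup × 16 tbsp/cup ≈ 2.3 tbsp
dried chickpeas: 60 g × 1/5 ÷ 28.35 g/oz ≈ 0.4 oz

tomato paste: 16.4 g; quinoa: 14.2 g; couscous: 2.3 tbsp; dried chickpeas: 0.4 oz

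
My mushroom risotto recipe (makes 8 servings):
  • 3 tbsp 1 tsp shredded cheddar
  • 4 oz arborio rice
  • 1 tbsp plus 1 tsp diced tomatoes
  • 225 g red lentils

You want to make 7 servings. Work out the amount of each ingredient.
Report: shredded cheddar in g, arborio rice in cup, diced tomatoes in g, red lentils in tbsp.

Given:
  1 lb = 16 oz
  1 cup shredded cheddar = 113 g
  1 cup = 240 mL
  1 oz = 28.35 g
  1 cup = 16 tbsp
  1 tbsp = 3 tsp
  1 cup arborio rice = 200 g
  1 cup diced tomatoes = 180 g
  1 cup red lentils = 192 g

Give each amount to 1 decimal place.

shredded cheddar: 20.6 g; arborio rice: 0.5 cup; diced tomatoes: 13.1 g; red lentils: 16.4 tbsp

Scaling factor: 7/8 = 0.875.
shredded cheddar: (3 tbsp + 1 tsp = 10/3 tbsp) × 7/8 ÷ 16 tbsp/cup × 113 g/cup ≈ 20.6 g
arborio rice: 4 oz × 7/8 × 28.35 g/oz ÷ 200 g/cup ≈ 0.5 cup
diced tomatoes: (1 tbsp + 1 tsp = 4/3 tbsp) × 7/8 ÷ 16 tbsp/cup × 180 g/cup ≈ 13.1 g
red lentils: 225 g × 7/8 ÷ 192 g/cup × 16 tbsp/cup ≈ 16.4 tbsp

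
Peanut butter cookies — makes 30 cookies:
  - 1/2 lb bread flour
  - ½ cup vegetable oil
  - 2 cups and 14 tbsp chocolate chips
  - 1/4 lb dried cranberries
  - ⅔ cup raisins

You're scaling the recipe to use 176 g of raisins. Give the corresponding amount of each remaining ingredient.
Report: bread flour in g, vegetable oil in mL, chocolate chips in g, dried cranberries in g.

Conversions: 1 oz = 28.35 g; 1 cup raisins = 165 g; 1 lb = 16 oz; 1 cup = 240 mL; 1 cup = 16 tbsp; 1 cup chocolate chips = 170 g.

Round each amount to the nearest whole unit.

The original recipe has 110 g of raisins, so the scaling factor is 176 ÷ 110 = 8/5 = 1.6.
bread flour: 0.5 lb × 8/5 × 16 oz/lb × 28.35 g/oz ≈ 363 g
vegetable oil: 0.5 cup × 8/5 × 240 mL/cup = 192 mL
chocolate chips: (2 cup + 14 tbsp = 2.875 cup) × 8/5 × 170 g/cup = 782 g
dried cranberries: 0.25 lb × 8/5 × 16 oz/lb × 28.35 g/oz ≈ 181 g

bread flour: 363 g; vegetable oil: 192 mL; chocolate chips: 782 g; dried cranberries: 181 g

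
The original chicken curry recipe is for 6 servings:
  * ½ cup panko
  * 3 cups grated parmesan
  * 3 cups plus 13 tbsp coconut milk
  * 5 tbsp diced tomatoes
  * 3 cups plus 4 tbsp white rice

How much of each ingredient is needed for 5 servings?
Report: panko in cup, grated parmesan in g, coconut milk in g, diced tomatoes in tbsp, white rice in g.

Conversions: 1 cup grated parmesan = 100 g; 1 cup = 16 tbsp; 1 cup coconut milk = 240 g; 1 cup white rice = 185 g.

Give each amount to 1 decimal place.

Scaling factor: 5/6.
panko: 0.5 cup × 5/6 ≈ 0.4 cup
grated parmesan: 3 cup × 5/6 × 100 g/cup = 250.0 g
coconut milk: (3 cup + 13 tbsp = 3.8125 cup) × 5/6 × 240 g/cup = 762.5 g
diced tomatoes: 5 tbsp × 5/6 ≈ 4.2 tbsp
white rice: (3 cup + 4 tbsp = 3.25 cup) × 5/6 × 185 g/cup ≈ 501.0 g

panko: 0.4 cup; grated parmesan: 250.0 g; coconut milk: 762.5 g; diced tomatoes: 4.2 tbsp; white rice: 501.0 g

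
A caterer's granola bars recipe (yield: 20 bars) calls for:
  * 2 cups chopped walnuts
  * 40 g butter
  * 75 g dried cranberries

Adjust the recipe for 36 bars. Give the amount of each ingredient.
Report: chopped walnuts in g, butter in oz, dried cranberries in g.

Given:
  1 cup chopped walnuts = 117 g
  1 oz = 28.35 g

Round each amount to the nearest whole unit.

chopped walnuts: 421 g; butter: 3 oz; dried cranberries: 135 g

Scaling factor: 36/20 = 9/5 = 1.8.
chopped walnuts: 2 cup × 9/5 × 117 g/cup ≈ 421 g
butter: 40 g × 9/5 ÷ 28.35 g/oz ≈ 3 oz
dried cranberries: 75 g × 9/5 = 135 g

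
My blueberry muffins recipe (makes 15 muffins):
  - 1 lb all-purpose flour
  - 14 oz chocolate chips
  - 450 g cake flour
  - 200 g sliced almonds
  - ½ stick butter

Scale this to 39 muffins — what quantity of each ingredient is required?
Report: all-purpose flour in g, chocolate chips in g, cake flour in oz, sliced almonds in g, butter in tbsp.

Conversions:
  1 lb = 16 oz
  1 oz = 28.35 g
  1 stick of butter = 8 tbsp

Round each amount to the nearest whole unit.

all-purpose flour: 1179 g; chocolate chips: 1032 g; cake flour: 41 oz; sliced almonds: 520 g; butter: 10 tbsp

Scaling factor: 39/15 = 13/5 = 2.6.
all-purpose flour: 1 lb × 13/5 × 16 oz/lb × 28.35 g/oz ≈ 1179 g
chocolate chips: 14 oz × 13/5 × 28.35 g/oz ≈ 1032 g
cake flour: 450 g × 13/5 ÷ 28.35 g/oz ≈ 41 oz
sliced almonds: 200 g × 13/5 = 520 g
butter: 0.5 stick × 13/5 × 8 tbsp/stick ≈ 10 tbsp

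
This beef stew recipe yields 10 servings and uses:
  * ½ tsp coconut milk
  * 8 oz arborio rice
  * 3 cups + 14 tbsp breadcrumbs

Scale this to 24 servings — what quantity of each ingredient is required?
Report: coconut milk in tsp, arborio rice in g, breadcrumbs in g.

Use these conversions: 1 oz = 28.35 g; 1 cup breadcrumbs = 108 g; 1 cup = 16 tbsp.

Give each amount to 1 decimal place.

Scaling factor: 24/10 = 12/5 = 2.4.
coconut milk: 0.5 tsp × 12/5 = 1.2 tsp
arborio rice: 8 oz × 12/5 × 28.35 g/oz ≈ 544.3 g
breadcrumbs: (3 cup + 14 tbsp = 3.875 cup) × 12/5 × 108 g/cup = 1004.4 g

coconut milk: 1.2 tsp; arborio rice: 544.3 g; breadcrumbs: 1004.4 g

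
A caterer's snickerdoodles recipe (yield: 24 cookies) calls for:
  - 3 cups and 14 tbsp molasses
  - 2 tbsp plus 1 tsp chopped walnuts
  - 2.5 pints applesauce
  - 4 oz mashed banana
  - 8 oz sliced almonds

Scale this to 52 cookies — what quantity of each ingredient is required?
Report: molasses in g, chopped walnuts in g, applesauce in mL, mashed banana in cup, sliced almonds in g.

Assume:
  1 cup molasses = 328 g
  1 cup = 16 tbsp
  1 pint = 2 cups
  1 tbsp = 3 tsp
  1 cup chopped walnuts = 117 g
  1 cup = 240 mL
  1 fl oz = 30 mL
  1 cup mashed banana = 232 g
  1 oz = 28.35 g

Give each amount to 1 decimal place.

molasses: 2753.8 g; chopped walnuts: 37.0 g; applesauce: 2600.0 mL; mashed banana: 1.1 cup; sliced almonds: 491.4 g

Scaling factor: 52/24 = 13/6.
molasses: (3 cup + 14 tbsp = 3.875 cup) × 13/6 × 328 g/cup ≈ 2753.8 g
chopped walnuts: (2 tbsp + 1 tsp = 7/3 tbsp) × 13/6 ÷ 16 tbsp/cup × 117 g/cup ≈ 37.0 g
applesauce: 2.5 pint × 13/6 × 2 cup/pint × 240 mL/cup = 2600.0 mL
mashed banana: 4 oz × 13/6 × 28.35 g/oz ÷ 232 g/cup ≈ 1.1 cup
sliced almonds: 8 oz × 13/6 × 28.35 g/oz = 491.4 g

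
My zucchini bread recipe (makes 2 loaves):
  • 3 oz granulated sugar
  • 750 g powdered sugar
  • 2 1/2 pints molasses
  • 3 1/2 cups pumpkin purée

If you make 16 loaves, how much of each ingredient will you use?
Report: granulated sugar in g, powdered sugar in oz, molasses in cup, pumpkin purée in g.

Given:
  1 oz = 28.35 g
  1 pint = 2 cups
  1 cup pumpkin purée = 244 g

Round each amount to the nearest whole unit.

granulated sugar: 680 g; powdered sugar: 212 oz; molasses: 40 cup; pumpkin purée: 6832 g

Scaling factor: 16/2 = 8.
granulated sugar: 3 oz × 8 × 28.35 g/oz ≈ 680 g
powdered sugar: 750 g × 8 ÷ 28.35 g/oz ≈ 212 oz
molasses: 2.5 pint × 8 × 2 cup/pint = 40 cup
pumpkin purée: 3.5 cup × 8 × 244 g/cup = 6832 g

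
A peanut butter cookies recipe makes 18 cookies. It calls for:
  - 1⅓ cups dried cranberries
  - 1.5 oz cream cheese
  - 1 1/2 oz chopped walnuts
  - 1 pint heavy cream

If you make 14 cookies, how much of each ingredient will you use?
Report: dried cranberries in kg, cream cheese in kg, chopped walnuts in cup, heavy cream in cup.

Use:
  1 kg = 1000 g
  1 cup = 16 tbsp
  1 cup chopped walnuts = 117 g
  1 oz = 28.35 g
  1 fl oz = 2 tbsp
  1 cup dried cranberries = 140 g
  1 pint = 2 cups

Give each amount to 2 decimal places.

dried cranberries: 0.15 kg; cream cheese: 0.03 kg; chopped walnuts: 0.28 cup; heavy cream: 1.56 cup

Scaling factor: 14/18 = 7/9.
dried cranberries: 4/3 cup × 7/9 × 140 g/cup ÷ 1000 g/kg ≈ 0.15 kg
cream cheese: 1.5 oz × 7/9 × 28.35 g/oz ÷ 1000 g/kg ≈ 0.03 kg
chopped walnuts: 1.5 oz × 7/9 × 28.35 g/oz ÷ 117 g/cup ≈ 0.28 cup
heavy cream: 1 pint × 7/9 × 2 cup/pint ≈ 1.56 cup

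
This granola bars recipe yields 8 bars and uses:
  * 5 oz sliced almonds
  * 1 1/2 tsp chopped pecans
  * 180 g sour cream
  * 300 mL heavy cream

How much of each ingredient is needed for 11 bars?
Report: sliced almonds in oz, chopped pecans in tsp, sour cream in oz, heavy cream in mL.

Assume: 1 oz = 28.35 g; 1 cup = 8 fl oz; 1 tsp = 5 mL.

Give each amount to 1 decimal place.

Scaling factor: 11/8 = 1.375.
sliced almonds: 5 oz × 11/8 ≈ 6.9 oz
chopped pecans: 1.5 tsp × 11/8 ≈ 2.1 tsp
sour cream: 180 g × 11/8 ÷ 28.35 g/oz ≈ 8.7 oz
heavy cream: 300 mL × 11/8 = 412.5 mL

sliced almonds: 6.9 oz; chopped pecans: 2.1 tsp; sour cream: 8.7 oz; heavy cream: 412.5 mL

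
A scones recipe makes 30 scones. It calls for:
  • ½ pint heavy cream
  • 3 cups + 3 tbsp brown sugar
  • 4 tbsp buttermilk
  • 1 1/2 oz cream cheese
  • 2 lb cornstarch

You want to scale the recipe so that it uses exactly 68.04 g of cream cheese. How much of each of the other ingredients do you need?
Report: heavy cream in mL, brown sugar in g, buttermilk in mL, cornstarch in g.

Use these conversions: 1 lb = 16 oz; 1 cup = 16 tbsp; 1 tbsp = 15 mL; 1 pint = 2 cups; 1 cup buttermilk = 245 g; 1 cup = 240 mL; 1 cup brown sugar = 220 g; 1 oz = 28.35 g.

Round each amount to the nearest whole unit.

The original recipe has 42.525 g of cream cheese, so the scaling factor is 68.04 ÷ 42.525 = 8/5 = 1.6.
heavy cream: 0.5 pint × 8/5 × 2 cup/pint × 240 mL/cup = 384 mL
brown sugar: (3 cup + 3 tbsp = 3.1875 cup) × 8/5 × 220 g/cup = 1122 g
buttermilk: 4 tbsp × 8/5 × 15 mL/tbsp = 96 mL
cornstarch: 2 lb × 8/5 × 16 oz/lb × 28.35 g/oz ≈ 1452 g

heavy cream: 384 mL; brown sugar: 1122 g; buttermilk: 96 mL; cornstarch: 1452 g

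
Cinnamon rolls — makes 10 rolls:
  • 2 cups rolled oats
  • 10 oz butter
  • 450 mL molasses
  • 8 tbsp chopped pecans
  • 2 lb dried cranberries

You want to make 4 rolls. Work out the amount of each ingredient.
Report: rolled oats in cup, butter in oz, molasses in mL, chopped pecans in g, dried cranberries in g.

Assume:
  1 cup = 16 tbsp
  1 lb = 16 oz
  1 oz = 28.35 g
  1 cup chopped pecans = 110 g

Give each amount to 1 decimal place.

rolled oats: 0.8 cup; butter: 4.0 oz; molasses: 180.0 mL; chopped pecans: 22.0 g; dried cranberries: 362.9 g

Scaling factor: 4/10 = 2/5 = 0.4.
rolled oats: 2 cup × 2/5 = 0.8 cup
butter: 10 oz × 2/5 = 4.0 oz
molasses: 450 mL × 2/5 = 180.0 mL
chopped pecans: 8 tbsp × 2/5 ÷ 16 tbsp/cup × 110 g/cup = 22.0 g
dried cranberries: 2 lb × 2/5 × 16 oz/lb × 28.35 g/oz ≈ 362.9 g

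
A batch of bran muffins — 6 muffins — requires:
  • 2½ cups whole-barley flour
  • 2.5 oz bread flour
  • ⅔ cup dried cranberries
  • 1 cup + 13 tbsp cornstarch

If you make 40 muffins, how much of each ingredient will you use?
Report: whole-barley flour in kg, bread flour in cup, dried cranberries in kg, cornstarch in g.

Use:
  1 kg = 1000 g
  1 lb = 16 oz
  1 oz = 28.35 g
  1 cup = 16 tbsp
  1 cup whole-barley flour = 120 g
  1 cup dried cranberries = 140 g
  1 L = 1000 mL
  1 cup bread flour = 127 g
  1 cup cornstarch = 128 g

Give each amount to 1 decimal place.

whole-barley flour: 2.0 kg; bread flour: 3.7 cup; dried cranberries: 0.6 kg; cornstarch: 1546.7 g

Scaling factor: 40/6 = 20/3.
whole-barley flour: 2.5 cup × 20/3 × 120 g/cup ÷ 1000 g/kg = 2.0 kg
bread flour: 2.5 oz × 20/3 × 28.35 g/oz ÷ 127 g/cup ≈ 3.7 cup
dried cranberries: 2/3 cup × 20/3 × 140 g/cup ÷ 1000 g/kg ≈ 0.6 kg
cornstarch: (1 cup + 13 tbsp = 1.8125 cup) × 20/3 × 128 g/cup ≈ 1546.7 g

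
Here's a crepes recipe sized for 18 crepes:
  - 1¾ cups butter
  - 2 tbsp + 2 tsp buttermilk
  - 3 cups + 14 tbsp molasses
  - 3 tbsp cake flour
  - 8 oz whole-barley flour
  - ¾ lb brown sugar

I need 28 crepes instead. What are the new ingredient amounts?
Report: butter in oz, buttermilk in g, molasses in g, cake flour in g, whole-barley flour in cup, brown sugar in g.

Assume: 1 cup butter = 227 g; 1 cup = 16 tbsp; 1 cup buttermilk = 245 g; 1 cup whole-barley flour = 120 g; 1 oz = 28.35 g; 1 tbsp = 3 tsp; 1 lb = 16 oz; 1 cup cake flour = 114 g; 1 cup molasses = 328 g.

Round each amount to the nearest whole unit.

Scaling factor: 28/18 = 14/9.
butter: 1.75 cup × 14/9 × 227 g/cup ÷ 28.35 g/oz ≈ 22 oz
buttermilk: (2 tbsp + 2 tsp = 8/3 tbsp) × 14/9 ÷ 16 tbsp/cup × 245 g/cup ≈ 64 g
molasses: (3 cup + 14 tbsp = 3.875 cup) × 14/9 × 328 g/cup ≈ 1977 g
cake flour: 3 tbsp × 14/9 ÷ 16 tbsp/cup × 114 g/cup ≈ 33 g
whole-barley flour: 8 oz × 14/9 × 28.35 g/oz ÷ 120 g/cup ≈ 3 cup
brown sugar: 0.75 lb × 14/9 × 16 oz/lb × 28.35 g/oz ≈ 529 g

butter: 22 oz; buttermilk: 64 g; molasses: 1977 g; cake flour: 33 g; whole-barley flour: 3 cup; brown sugar: 529 g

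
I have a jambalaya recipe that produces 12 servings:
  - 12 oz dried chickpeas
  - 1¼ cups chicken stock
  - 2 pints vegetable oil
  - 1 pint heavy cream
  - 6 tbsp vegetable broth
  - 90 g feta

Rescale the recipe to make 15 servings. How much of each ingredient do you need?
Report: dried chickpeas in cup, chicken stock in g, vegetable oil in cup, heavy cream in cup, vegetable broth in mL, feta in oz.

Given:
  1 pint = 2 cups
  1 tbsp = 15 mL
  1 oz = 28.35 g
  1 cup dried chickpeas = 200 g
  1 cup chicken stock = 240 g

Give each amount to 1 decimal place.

Scaling factor: 15/12 = 5/4 = 1.25.
dried chickpeas: 12 oz × 5/4 × 28.35 g/oz ÷ 200 g/cup ≈ 2.1 cup
chicken stock: 1.25 cup × 5/4 × 240 g/cup = 375.0 g
vegetable oil: 2 pint × 5/4 × 2 cup/pint = 5.0 cup
heavy cream: 1 pint × 5/4 × 2 cup/pint = 2.5 cup
vegetable broth: 6 tbsp × 5/4 × 15 mL/tbsp = 112.5 mL
feta: 90 g × 5/4 ÷ 28.35 g/oz ≈ 4.0 oz

dried chickpeas: 2.1 cup; chicken stock: 375.0 g; vegetable oil: 5.0 cup; heavy cream: 2.5 cup; vegetable broth: 112.5 mL; feta: 4.0 oz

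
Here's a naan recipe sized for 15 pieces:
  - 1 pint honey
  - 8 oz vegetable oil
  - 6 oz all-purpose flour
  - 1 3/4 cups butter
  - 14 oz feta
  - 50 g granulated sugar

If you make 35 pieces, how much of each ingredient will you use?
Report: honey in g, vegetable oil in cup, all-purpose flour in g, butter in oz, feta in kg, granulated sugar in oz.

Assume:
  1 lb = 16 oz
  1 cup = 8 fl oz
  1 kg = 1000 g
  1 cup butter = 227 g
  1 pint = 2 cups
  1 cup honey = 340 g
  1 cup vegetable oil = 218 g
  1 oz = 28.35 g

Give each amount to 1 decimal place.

Scaling factor: 35/15 = 7/3.
honey: 1 pint × 7/3 × 2 cup/pint × 340 g/cup ≈ 1586.7 g
vegetable oil: 8 oz × 7/3 × 28.35 g/oz ÷ 218 g/cup ≈ 2.4 cup
all-purpose flour: 6 oz × 7/3 × 28.35 g/oz = 396.9 g
butter: 1.75 cup × 7/3 × 227 g/cup ÷ 28.35 g/oz ≈ 32.7 oz
feta: 14 oz × 7/3 × 28.35 g/oz ÷ 1000 g/kg ≈ 0.9 kg
granulated sugar: 50 g × 7/3 ÷ 28.35 g/oz ≈ 4.1 oz

honey: 1586.7 g; vegetable oil: 2.4 cup; all-purpose flour: 396.9 g; butter: 32.7 oz; feta: 0.9 kg; granulated sugar: 4.1 oz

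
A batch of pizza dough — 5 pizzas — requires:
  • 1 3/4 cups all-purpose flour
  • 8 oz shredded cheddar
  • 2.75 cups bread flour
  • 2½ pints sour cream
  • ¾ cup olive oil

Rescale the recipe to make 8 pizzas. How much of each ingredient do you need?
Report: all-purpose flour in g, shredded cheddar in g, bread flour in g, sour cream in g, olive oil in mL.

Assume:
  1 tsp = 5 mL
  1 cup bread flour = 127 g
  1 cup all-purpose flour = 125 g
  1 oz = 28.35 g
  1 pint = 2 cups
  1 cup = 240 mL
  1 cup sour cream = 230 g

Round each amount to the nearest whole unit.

all-purpose flour: 350 g; shredded cheddar: 363 g; bread flour: 559 g; sour cream: 1840 g; olive oil: 288 mL

Scaling factor: 8/5 = 1.6.
all-purpose flour: 1.75 cup × 8/5 × 125 g/cup = 350 g
shredded cheddar: 8 oz × 8/5 × 28.35 g/oz ≈ 363 g
bread flour: 2.75 cup × 8/5 × 127 g/cup ≈ 559 g
sour cream: 2.5 pint × 8/5 × 2 cup/pint × 230 g/cup = 1840 g
olive oil: 0.75 cup × 8/5 × 240 mL/cup = 288 mL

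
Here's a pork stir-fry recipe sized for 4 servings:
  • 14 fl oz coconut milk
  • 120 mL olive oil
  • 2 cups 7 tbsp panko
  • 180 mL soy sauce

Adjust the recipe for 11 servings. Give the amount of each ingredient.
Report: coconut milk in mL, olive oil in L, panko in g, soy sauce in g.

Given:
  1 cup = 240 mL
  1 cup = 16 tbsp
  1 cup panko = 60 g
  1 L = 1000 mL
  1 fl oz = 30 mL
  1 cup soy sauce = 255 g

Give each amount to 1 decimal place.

Scaling factor: 11/4 = 2.75.
coconut milk: 14 fl oz × 11/4 × 30 mL/fl oz = 1155.0 mL
olive oil: 120 mL × 11/4 ÷ 1000 mL/L ≈ 0.3 L
panko: (2 cup + 7 tbsp = 2.4375 cup) × 11/4 × 60 g/cup ≈ 402.2 g
soy sauce: 180 mL × 11/4 ÷ 240 mL/cup × 255 g/cup ≈ 525.9 g

coconut milk: 1155.0 mL; olive oil: 0.3 L; panko: 402.2 g; soy sauce: 525.9 g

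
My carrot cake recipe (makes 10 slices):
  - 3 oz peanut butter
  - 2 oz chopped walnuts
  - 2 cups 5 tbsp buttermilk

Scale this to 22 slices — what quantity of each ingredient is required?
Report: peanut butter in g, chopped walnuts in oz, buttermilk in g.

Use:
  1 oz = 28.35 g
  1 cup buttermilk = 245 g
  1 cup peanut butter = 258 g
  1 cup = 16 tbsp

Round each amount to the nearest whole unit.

Scaling factor: 22/10 = 11/5 = 2.2.
peanut butter: 3 oz × 11/5 × 28.35 g/oz ≈ 187 g
chopped walnuts: 2 oz × 11/5 ≈ 4 oz
buttermilk: (2 cup + 5 tbsp = 2.3125 cup) × 11/5 × 245 g/cup ≈ 1246 g

peanut butter: 187 g; chopped walnuts: 4 oz; buttermilk: 1246 g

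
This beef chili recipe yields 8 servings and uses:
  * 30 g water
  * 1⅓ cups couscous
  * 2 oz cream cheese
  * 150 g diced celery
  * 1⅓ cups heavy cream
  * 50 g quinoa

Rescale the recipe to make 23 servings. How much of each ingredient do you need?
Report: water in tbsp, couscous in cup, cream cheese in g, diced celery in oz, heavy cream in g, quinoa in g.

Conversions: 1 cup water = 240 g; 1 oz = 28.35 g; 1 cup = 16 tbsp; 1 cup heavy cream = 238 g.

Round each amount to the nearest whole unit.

Scaling factor: 23/8 = 2.875.
water: 30 g × 23/8 ÷ 240 g/cup × 16 tbsp/cup ≈ 6 tbsp
couscous: 4/3 cup × 23/8 ≈ 4 cup
cream cheese: 2 oz × 23/8 × 28.35 g/oz ≈ 163 g
diced celery: 150 g × 23/8 ÷ 28.35 g/oz ≈ 15 oz
heavy cream: 4/3 cup × 23/8 × 238 g/cup ≈ 912 g
quinoa: 50 g × 23/8 ≈ 144 g

water: 6 tbsp; couscous: 4 cup; cream cheese: 163 g; diced celery: 15 oz; heavy cream: 912 g; quinoa: 144 g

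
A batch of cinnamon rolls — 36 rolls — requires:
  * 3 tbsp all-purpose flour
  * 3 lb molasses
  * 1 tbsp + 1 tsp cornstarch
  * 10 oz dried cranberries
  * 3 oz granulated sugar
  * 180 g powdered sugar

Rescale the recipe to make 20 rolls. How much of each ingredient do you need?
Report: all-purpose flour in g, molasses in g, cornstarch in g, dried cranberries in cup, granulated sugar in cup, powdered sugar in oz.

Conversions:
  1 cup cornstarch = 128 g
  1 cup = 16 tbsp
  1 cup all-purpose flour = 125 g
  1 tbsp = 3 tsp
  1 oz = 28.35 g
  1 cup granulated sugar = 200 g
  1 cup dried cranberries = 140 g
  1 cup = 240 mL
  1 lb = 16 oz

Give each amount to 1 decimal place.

all-purpose flour: 13.0 g; molasses: 756.0 g; cornstarch: 5.9 g; dried cranberries: 1.1 cup; granulated sugar: 0.2 cup; powdered sugar: 3.5 oz

Scaling factor: 20/36 = 5/9.
all-purpose flour: 3 tbsp × 5/9 ÷ 16 tbsp/cup × 125 g/cup ≈ 13.0 g
molasses: 3 lb × 5/9 × 16 oz/lb × 28.35 g/oz = 756.0 g
cornstarch: (1 tbsp + 1 tsp = 4/3 tbsp) × 5/9 ÷ 16 tbsp/cup × 128 g/cup ≈ 5.9 g
dried cranberries: 10 oz × 5/9 × 28.35 g/oz ÷ 140 g/cup ≈ 1.1 cup
granulated sugar: 3 oz × 5/9 × 28.35 g/oz ÷ 200 g/cup ≈ 0.2 cup
powdered sugar: 180 g × 5/9 ÷ 28.35 g/oz ≈ 3.5 oz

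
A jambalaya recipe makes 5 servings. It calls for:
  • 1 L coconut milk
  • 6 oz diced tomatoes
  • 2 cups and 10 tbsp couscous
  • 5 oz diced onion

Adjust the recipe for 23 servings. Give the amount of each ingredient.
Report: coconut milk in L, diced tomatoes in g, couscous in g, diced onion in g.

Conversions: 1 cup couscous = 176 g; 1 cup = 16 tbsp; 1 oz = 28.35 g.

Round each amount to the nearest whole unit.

coconut milk: 5 L; diced tomatoes: 782 g; couscous: 2125 g; diced onion: 652 g

Scaling factor: 23/5 = 4.6.
coconut milk: 1 L × 23/5 ≈ 5 L
diced tomatoes: 6 oz × 23/5 × 28.35 g/oz ≈ 782 g
couscous: (2 cup + 10 tbsp = 2.625 cup) × 23/5 × 176 g/cup ≈ 2125 g
diced onion: 5 oz × 23/5 × 28.35 g/oz ≈ 652 g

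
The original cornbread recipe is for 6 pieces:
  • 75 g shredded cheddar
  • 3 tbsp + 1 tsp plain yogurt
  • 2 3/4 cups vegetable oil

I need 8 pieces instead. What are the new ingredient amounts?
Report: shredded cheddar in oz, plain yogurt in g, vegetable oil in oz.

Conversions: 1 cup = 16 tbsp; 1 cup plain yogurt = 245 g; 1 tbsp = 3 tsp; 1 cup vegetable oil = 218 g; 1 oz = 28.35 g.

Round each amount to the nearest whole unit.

Scaling factor: 8/6 = 4/3.
shredded cheddar: 75 g × 4/3 ÷ 28.35 g/oz ≈ 4 oz
plain yogurt: (3 tbsp + 1 tsp = 10/3 tbsp) × 4/3 ÷ 16 tbsp/cup × 245 g/cup ≈ 68 g
vegetable oil: 2.75 cup × 4/3 × 218 g/cup ÷ 28.35 g/oz ≈ 28 oz

shredded cheddar: 4 oz; plain yogurt: 68 g; vegetable oil: 28 oz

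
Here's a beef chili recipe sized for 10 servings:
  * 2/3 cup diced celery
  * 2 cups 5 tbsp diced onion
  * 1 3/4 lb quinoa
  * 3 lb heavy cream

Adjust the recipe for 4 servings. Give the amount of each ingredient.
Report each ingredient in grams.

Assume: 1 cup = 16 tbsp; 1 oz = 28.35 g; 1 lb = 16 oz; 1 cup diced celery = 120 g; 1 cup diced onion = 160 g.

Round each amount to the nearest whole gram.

Scaling factor: 4/10 = 2/5 = 0.4.
diced celery: 2/3 cup × 2/5 × 120 g/cup = 32 g
diced onion: (2 cup + 5 tbsp = 2.3125 cup) × 2/5 × 160 g/cup = 148 g
quinoa: 1.75 lb × 2/5 × 16 oz/lb × 28.35 g/oz ≈ 318 g
heavy cream: 3 lb × 2/5 × 16 oz/lb × 28.35 g/oz ≈ 544 g

diced celery: 32 g; diced onion: 148 g; quinoa: 318 g; heavy cream: 544 g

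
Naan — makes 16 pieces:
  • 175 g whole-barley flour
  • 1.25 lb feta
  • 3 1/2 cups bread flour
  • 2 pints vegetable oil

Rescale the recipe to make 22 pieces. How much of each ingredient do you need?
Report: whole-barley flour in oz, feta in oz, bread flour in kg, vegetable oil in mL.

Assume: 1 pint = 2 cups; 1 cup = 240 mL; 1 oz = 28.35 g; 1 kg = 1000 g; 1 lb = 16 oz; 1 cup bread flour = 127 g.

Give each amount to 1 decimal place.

whole-barley flour: 8.5 oz; feta: 27.5 oz; bread flour: 0.6 kg; vegetable oil: 1320.0 mL

Scaling factor: 22/16 = 11/8 = 1.375.
whole-barley flour: 175 g × 11/8 ÷ 28.35 g/oz ≈ 8.5 oz
feta: 1.25 lb × 11/8 × 16 oz/lb = 27.5 oz
bread flour: 3.5 cup × 11/8 × 127 g/cup ÷ 1000 g/kg ≈ 0.6 kg
vegetable oil: 2 pint × 11/8 × 2 cup/pint × 240 mL/cup = 1320.0 mL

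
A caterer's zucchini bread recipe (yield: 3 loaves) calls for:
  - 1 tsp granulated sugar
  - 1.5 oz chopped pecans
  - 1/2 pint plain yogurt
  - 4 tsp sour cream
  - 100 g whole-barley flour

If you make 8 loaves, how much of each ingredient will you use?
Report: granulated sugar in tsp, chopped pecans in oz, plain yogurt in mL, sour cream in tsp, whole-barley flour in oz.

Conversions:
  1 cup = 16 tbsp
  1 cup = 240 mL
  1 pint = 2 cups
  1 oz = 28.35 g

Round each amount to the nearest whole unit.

granulated sugar: 3 tsp; chopped pecans: 4 oz; plain yogurt: 640 mL; sour cream: 11 tsp; whole-barley flour: 9 oz

Scaling factor: 8/3.
granulated sugar: 1 tsp × 8/3 ≈ 3 tsp
chopped pecans: 1.5 oz × 8/3 = 4 oz
plain yogurt: 0.5 pint × 8/3 × 2 cup/pint × 240 mL/cup = 640 mL
sour cream: 4 tsp × 8/3 ≈ 11 tsp
whole-barley flour: 100 g × 8/3 ÷ 28.35 g/oz ≈ 9 oz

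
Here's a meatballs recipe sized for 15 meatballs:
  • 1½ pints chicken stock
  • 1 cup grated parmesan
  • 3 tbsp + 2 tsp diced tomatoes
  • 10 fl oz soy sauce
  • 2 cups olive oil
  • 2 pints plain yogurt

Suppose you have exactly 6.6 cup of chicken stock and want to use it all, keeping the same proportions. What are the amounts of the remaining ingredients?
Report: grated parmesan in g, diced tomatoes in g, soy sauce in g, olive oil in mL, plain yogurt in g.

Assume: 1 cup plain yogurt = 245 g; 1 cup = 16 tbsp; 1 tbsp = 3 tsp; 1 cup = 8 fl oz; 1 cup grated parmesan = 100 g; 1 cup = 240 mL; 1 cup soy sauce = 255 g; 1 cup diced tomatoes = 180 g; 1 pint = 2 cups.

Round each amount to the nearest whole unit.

The original recipe has 3 cup of chicken stock, so the scaling factor is 6.6 ÷ 3 = 11/5 = 2.2.
grated parmesan: 1 cup × 11/5 × 100 g/cup = 220 g
diced tomatoes: (3 tbsp + 2 tsp = 11/3 tbsp) × 11/5 ÷ 16 tbsp/cup × 180 g/cup ≈ 91 g
soy sauce: 10 fl oz × 11/5 ÷ 8 fl oz/cup × 255 g/cup ≈ 701 g
olive oil: 2 cup × 11/5 × 240 mL/cup = 1056 mL
plain yogurt: 2 pint × 11/5 × 2 cup/pint × 245 g/cup = 2156 g

grated parmesan: 220 g; diced tomatoes: 91 g; soy sauce: 701 g; olive oil: 1056 mL; plain yogurt: 2156 g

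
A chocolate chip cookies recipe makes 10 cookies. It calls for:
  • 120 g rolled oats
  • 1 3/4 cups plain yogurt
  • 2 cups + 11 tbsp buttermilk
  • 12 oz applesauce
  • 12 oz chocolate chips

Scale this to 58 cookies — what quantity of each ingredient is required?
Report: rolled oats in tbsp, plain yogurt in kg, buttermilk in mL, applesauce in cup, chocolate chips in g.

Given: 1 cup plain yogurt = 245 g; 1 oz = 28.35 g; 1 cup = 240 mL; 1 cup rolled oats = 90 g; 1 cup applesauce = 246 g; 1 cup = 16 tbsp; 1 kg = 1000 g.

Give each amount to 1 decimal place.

rolled oats: 123.7 tbsp; plain yogurt: 2.5 kg; buttermilk: 3741.0 mL; applesauce: 8.0 cup; chocolate chips: 1973.2 g

Scaling factor: 58/10 = 29/5 = 5.8.
rolled oats: 120 g × 29/5 ÷ 90 g/cup × 16 tbsp/cup ≈ 123.7 tbsp
plain yogurt: 1.75 cup × 29/5 × 245 g/cup ÷ 1000 g/kg ≈ 2.5 kg
buttermilk: (2 cup + 11 tbsp = 2.6875 cup) × 29/5 × 240 mL/cup = 3741.0 mL
applesauce: 12 oz × 29/5 × 28.35 g/oz ÷ 246 g/cup ≈ 8.0 cup
chocolate chips: 12 oz × 29/5 × 28.35 g/oz ≈ 1973.2 g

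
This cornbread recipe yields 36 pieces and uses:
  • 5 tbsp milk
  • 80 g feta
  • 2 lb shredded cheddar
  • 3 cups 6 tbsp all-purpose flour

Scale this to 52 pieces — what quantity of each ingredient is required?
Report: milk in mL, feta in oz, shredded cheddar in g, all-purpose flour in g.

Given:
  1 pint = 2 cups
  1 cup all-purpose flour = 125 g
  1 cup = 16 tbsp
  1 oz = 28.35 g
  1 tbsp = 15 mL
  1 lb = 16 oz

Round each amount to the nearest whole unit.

milk: 108 mL; feta: 4 oz; shredded cheddar: 1310 g; all-purpose flour: 609 g

Scaling factor: 52/36 = 13/9.
milk: 5 tbsp × 13/9 × 15 mL/tbsp ≈ 108 mL
feta: 80 g × 13/9 ÷ 28.35 g/oz ≈ 4 oz
shredded cheddar: 2 lb × 13/9 × 16 oz/lb × 28.35 g/oz ≈ 1310 g
all-purpose flour: (3 cup + 6 tbsp = 3.375 cup) × 13/9 × 125 g/cup ≈ 609 g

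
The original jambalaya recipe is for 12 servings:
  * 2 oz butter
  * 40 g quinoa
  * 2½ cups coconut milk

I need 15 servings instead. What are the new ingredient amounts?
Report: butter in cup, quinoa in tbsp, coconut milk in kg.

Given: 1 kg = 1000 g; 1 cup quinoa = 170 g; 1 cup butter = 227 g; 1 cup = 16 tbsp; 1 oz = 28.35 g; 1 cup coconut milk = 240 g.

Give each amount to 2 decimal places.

butter: 0.31 cup; quinoa: 4.71 tbsp; coconut milk: 0.75 kg

Scaling factor: 15/12 = 5/4 = 1.25.
butter: 2 oz × 5/4 × 28.35 g/oz ÷ 227 g/cup ≈ 0.31 cup
quinoa: 40 g × 5/4 ÷ 170 g/cup × 16 tbsp/cup ≈ 4.71 tbsp
coconut milk: 2.5 cup × 5/4 × 240 g/cup ÷ 1000 g/kg = 0.75 kg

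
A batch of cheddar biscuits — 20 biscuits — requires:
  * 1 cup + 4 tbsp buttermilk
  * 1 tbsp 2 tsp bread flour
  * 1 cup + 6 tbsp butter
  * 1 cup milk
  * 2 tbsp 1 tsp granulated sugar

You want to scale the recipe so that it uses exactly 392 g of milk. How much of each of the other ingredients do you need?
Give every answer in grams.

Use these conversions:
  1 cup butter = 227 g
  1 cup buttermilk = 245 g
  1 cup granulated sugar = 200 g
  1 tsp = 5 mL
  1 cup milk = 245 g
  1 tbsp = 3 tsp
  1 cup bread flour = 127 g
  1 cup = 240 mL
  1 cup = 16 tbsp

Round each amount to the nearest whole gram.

The original recipe has 245 g of milk, so the scaling factor is 392 ÷ 245 = 8/5 = 1.6.
buttermilk: (1 cup + 4 tbsp = 1.25 cup) × 8/5 × 245 g/cup = 490 g
bread flour: (1 tbsp + 2 tsp = 5/3 tbsp) × 8/5 ÷ 16 tbsp/cup × 127 g/cup ≈ 21 g
butter: (1 cup + 6 tbsp = 1.375 cup) × 8/5 × 227 g/cup ≈ 499 g
granulated sugar: (2 tbsp + 1 tsp = 7/3 tbsp) × 8/5 ÷ 16 tbsp/cup × 200 g/cup ≈ 47 g

buttermilk: 490 g; bread flour: 21 g; butter: 499 g; granulated sugar: 47 g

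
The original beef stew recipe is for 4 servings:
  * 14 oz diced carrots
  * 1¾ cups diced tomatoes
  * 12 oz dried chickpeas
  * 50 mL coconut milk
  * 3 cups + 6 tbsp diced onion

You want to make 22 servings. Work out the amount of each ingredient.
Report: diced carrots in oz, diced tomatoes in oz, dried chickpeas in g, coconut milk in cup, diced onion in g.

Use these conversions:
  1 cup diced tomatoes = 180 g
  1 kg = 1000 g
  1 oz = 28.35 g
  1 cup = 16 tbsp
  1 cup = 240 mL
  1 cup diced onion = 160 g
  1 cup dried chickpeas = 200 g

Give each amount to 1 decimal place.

diced carrots: 77.0 oz; diced tomatoes: 61.1 oz; dried chickpeas: 1871.1 g; coconut milk: 1.1 cup; diced onion: 2970.0 g

Scaling factor: 22/4 = 11/2 = 5.5.
diced carrots: 14 oz × 11/2 = 77.0 oz
diced tomatoes: 1.75 cup × 11/2 × 180 g/cup ÷ 28.35 g/oz ≈ 61.1 oz
dried chickpeas: 12 oz × 11/2 × 28.35 g/oz = 1871.1 g
coconut milk: 50 mL × 11/2 ÷ 240 mL/cup ≈ 1.1 cup
diced onion: (3 cup + 6 tbsp = 3.375 cup) × 11/2 × 160 g/cup = 2970.0 g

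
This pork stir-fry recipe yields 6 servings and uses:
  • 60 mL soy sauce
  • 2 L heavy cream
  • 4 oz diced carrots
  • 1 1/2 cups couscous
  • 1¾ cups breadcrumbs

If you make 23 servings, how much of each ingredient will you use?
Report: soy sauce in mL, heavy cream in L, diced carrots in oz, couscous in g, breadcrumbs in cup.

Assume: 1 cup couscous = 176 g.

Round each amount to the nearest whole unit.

soy sauce: 230 mL; heavy cream: 8 L; diced carrots: 15 oz; couscous: 1012 g; breadcrumbs: 7 cup

Scaling factor: 23/6.
soy sauce: 60 mL × 23/6 = 230 mL
heavy cream: 2 L × 23/6 ≈ 8 L
diced carrots: 4 oz × 23/6 ≈ 15 oz
couscous: 1.5 cup × 23/6 × 176 g/cup = 1012 g
breadcrumbs: 1.75 cup × 23/6 ≈ 7 cup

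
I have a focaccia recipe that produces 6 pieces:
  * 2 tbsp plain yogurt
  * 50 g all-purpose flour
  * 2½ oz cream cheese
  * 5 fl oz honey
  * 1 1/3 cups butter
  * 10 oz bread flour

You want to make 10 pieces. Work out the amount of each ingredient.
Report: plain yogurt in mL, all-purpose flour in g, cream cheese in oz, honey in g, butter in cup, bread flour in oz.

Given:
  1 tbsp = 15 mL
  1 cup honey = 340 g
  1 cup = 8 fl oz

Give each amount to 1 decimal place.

plain yogurt: 50.0 mL; all-purpose flour: 83.3 g; cream cheese: 4.2 oz; honey: 354.2 g; butter: 2.2 cup; bread flour: 16.7 oz

Scaling factor: 10/6 = 5/3.
plain yogurt: 2 tbsp × 5/3 × 15 mL/tbsp = 50.0 mL
all-purpose flour: 50 g × 5/3 ≈ 83.3 g
cream cheese: 2.5 oz × 5/3 ≈ 4.2 oz
honey: 5 fl oz × 5/3 ÷ 8 fl oz/cup × 340 g/cup ≈ 354.2 g
butter: 4/3 cup × 5/3 ≈ 2.2 cup
bread flour: 10 oz × 5/3 ≈ 16.7 oz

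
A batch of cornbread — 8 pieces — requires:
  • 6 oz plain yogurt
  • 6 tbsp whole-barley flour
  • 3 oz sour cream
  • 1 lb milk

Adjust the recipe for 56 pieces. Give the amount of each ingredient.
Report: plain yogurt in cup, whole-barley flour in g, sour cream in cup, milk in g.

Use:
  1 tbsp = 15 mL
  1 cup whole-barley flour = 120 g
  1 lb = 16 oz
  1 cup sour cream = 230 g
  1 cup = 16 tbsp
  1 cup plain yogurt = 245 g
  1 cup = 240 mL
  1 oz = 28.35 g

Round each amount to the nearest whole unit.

Scaling factor: 56/8 = 7.
plain yogurt: 6 oz × 7 × 28.35 g/oz ÷ 245 g/cup ≈ 5 cup
whole-barley flour: 6 tbsp × 7 ÷ 16 tbsp/cup × 120 g/cup = 315 g
sour cream: 3 oz × 7 × 28.35 g/oz ÷ 230 g/cup ≈ 3 cup
milk: 1 lb × 7 × 16 oz/lb × 28.35 g/oz ≈ 3175 g

plain yogurt: 5 cup; whole-barley flour: 315 g; sour cream: 3 cup; milk: 3175 g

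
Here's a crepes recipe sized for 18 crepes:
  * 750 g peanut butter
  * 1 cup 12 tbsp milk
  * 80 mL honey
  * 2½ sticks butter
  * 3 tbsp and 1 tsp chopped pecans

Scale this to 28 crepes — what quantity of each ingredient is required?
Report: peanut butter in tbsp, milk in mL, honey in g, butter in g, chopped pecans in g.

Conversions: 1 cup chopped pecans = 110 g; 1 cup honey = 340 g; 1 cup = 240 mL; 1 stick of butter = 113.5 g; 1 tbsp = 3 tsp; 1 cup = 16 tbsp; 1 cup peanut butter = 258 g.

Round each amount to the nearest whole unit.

Scaling factor: 28/18 = 14/9.
peanut butter: 750 g × 14/9 ÷ 258 g/cup × 16 tbsp/cup ≈ 72 tbsp
milk: (1 cup + 12 tbsp = 1.75 cup) × 14/9 × 240 mL/cup ≈ 653 mL
honey: 80 mL × 14/9 ÷ 240 mL/cup × 340 g/cup ≈ 176 g
butter: 2.5 stick × 14/9 × 113.5 g/stick ≈ 441 g
chopped pecans: (3 tbsp + 1 tsp = 10/3 tbsp) × 14/9 ÷ 16 tbsp/cup × 110 g/cup ≈ 36 g

peanut butter: 72 tbsp; milk: 653 mL; honey: 176 g; butter: 441 g; chopped pecans: 36 g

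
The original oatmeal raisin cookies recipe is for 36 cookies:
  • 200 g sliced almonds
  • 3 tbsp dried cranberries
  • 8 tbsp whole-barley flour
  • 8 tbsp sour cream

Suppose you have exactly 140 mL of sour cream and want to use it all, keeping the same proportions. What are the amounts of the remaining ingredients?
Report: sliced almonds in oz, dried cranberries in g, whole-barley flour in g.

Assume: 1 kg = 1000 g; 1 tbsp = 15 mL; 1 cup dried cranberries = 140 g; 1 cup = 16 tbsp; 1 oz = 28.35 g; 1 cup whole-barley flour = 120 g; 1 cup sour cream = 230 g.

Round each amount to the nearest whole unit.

sliced almonds: 8 oz; dried cranberries: 31 g; whole-barley flour: 70 g

The original recipe has 120 mL of sour cream, so the scaling factor is 140 ÷ 120 = 7/6.
sliced almonds: 200 g × 7/6 ÷ 28.35 g/oz ≈ 8 oz
dried cranberries: 3 tbsp × 7/6 ÷ 16 tbsp/cup × 140 g/cup ≈ 31 g
whole-barley flour: 8 tbsp × 7/6 ÷ 16 tbsp/cup × 120 g/cup = 70 g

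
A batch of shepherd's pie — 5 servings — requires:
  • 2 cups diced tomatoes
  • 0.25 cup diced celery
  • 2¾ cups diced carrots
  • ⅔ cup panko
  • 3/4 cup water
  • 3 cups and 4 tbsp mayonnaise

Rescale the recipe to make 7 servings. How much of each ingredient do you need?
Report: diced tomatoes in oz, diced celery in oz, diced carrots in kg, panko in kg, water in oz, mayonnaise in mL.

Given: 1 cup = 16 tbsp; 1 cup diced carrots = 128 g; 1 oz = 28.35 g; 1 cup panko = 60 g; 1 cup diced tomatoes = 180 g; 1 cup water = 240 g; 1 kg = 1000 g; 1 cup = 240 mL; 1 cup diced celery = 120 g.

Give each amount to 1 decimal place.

diced tomatoes: 17.8 oz; diced celery: 1.5 oz; diced carrots: 0.5 kg; panko: 0.1 kg; water: 8.9 oz; mayonnaise: 1092.0 mL

Scaling factor: 7/5 = 1.4.
diced tomatoes: 2 cup × 7/5 × 180 g/cup ÷ 28.35 g/oz ≈ 17.8 oz
diced celery: 0.25 cup × 7/5 × 120 g/cup ÷ 28.35 g/oz ≈ 1.5 oz
diced carrots: 2.75 cup × 7/5 × 128 g/cup ÷ 1000 g/kg ≈ 0.5 kg
panko: 2/3 cup × 7/5 × 60 g/cup ÷ 1000 g/kg ≈ 0.1 kg
water: 0.75 cup × 7/5 × 240 g/cup ÷ 28.35 g/oz ≈ 8.9 oz
mayonnaise: (3 cup + 4 tbsp = 3.25 cup) × 7/5 × 240 mL/cup = 1092.0 mL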